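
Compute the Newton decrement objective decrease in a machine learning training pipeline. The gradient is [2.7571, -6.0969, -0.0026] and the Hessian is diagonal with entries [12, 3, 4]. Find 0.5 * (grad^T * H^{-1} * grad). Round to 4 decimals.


Step 1: H is diagonal, so H^(-1) * g = [0.2298, -2.0323, -0.0007].
Step 2: g^T H^(-1) g = sum_i g_i^2 / H_ii
  = (2.7571)^2/12 + (-6.0969)^2/3 + (-0.0026)^2/4
  = 0.6335 + 12.3907 + 0.0 = 13.0242
Step 3: Objective decrease = 0.5 * g^T H^(-1) g = 6.5121


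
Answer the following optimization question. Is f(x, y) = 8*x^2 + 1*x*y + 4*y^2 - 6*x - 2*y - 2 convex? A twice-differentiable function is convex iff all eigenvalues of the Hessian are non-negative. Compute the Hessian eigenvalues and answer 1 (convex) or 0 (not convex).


The Hessian of f(x,y) = 8*x^2 + 1*x*y + 4*y^2 - 6*x - 2*y - 2 is:
H = [[16, 1], [1, 8]]
Trace = 16 + 8 = 24
Determinant = 16*8 - (1)^2 = 127
Discriminant = (24)^2 - 4*127 = 68.0
Eigenvalues: lambda_1 = 7.8769, lambda_2 = 16.1231
The function is convex.

1


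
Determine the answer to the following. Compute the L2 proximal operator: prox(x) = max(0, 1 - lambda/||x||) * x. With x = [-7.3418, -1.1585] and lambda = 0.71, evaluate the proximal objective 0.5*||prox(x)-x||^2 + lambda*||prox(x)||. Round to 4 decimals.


Step 1: Compute ||x||.
||x|| = 7.4326
Step 2: Compute scaling factor.
scale = max(0, 1 - 0.71/7.4326) = 0.9045
Step 3: prox(x) = [-6.6405, -1.0478]
||prox(x)|| = 6.7226
Step 4: Proximal objective.
0.5*||prox-x||^2 = 0.2521
lambda*||prox|| = 4.773
Total = 5.0251


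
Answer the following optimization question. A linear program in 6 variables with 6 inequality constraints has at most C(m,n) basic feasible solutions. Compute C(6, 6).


Each vertex corresponds to some choice of n active constraints out of m, so the number of vertices is at most C(m, n) = m! / (n!(m-n)!).
m = 6, n = 6
Numerator: 6 * 5 * 4 * 3 * 2 * 1
Denominator: 6! = 720
C(6, 6) = 1


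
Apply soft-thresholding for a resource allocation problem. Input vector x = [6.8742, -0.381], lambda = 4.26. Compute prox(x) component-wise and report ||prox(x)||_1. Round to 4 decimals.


Soft-thresholding with lambda = 4.26:
prox(6.8742) = sign(6.8742)*max(|6.8742| - 4.26, 0) = 2.6142
prox(-0.381) = sign(-0.381)*max(|-0.381| - 4.26, 0) = 0.0
prox(x) = [2.6142, 0.0]
||prox(x)||_1 = 2.6142 + 0.0 = 2.6142


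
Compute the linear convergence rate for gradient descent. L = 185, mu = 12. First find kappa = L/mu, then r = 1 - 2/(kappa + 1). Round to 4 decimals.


Step 1: Compute the condition number.
kappa = L/mu = 185/12 = 15.4167
Step 2: Compute the convergence rate.
r = 1 - 2/(kappa + 1) = 1 - 2*mu/(L + mu) = (L - mu)/(L + mu) = 173/197 = 0.8782


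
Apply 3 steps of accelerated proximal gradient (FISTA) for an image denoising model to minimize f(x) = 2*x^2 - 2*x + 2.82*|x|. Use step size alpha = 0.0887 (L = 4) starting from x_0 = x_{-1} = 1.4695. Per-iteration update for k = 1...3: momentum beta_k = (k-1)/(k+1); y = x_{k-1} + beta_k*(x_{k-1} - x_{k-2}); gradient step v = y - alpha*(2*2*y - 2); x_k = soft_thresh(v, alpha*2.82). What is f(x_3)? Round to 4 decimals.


FISTA on f(x) = 2*x^2 - 2*x + 2.82*|x|
L = 4, alpha = 0.0887
Iteration 1: beta = 0.0, y = 1.4695 + 0.0*(1.4695 - 1.4695) = 1.4695
  grad(y) = 3.878, v = y - alpha*grad = 1.1255
  prox(v) = soft_thresh(1.1255, 0.2501) = 0.8754
Iteration 2: beta = 0.3333, y = 0.8754 + 0.3333*(0.8754 - 1.4695) = 0.6773
  grad(y) = 0.7094, v = y - alpha*grad = 0.6144
  prox(v) = soft_thresh(0.6144, 0.2501) = 0.3643
Iteration 3: beta = 0.5, y = 0.3643 + 0.5*(0.3643 - 0.8754) = 0.1087
  grad(y) = -1.565, v = y - alpha*grad = 0.2476
  prox(v) = soft_thresh(0.2476, 0.2501) = 0.0
f(x_3) = 2*0.0^2 - 2*0.0 + 2.82*|0.0| = 0.0


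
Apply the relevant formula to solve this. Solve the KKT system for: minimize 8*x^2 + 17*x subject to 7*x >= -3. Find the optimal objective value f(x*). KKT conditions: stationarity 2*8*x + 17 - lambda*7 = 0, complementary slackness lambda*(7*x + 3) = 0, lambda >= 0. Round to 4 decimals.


Step 1: Try lambda = 0 (constraint inactive).
x_unc = -17/(2*8) = -1.0625
Check: 7*-1.0625 = -7.4375 < -3 -- violated!
Step 2: Constraint must be active: 7*x = -3
x* = -3/7 = -0.4286 (rounded; the exact value -3/7 is used below)
lambda = (2*8*(-3/7) + 17)/7 = 1.449
Step 3: Compute optimal value.
f(x*) = 8*(-3/7)^2 + 17*(-3/7) = -5.8163


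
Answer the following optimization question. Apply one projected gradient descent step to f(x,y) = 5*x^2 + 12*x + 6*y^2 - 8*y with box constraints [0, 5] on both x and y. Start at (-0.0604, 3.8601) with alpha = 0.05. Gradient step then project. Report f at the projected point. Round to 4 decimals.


Step 1: Compute gradient at (-0.0604, 3.8601).
grad_x = 2*5*-0.0604 + 12 = 11.396
grad_y = 2*6*3.8601 - 8 = 38.3212
Step 2: Gradient step.
x_raw = -0.0604 - 0.05*11.396 = -0.6302
y_raw = 3.8601 - 0.05*38.3212 = 1.944
Step 3: Project onto [0, 5].
x_proj = clip(-0.6302) = 0.0
y_proj = clip(1.944) = 1.944
Step 4: Evaluate f.
f(0.0, 1.944) = 7.1234


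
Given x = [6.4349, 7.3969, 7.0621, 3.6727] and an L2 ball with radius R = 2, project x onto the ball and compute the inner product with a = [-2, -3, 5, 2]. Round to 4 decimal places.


Step 1: Compute ||x|| (intermediates to 6 decimals).
||x|| = sqrt(6.4349^2 + 7.3969^2 + 7.0621^2 + 3.6727^2) = 12.628699
Step 2: Project.
Since ||x|| > R, scale = R/||x|| = 2/12.628699 = 0.158369, proj(x) = scale * x
proj(x) = [1.019089, 1.17144, 1.118418, 0.581642]
Step 3: Dot product.
a^T * proj(x) = -2*1.019089 - 3*1.17144 + 5*1.118418 + 2*0.581642 = 1.2029


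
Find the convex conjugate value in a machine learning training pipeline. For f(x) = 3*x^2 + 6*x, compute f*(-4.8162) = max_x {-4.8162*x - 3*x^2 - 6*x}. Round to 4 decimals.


f*(y) = sup_x {y*x - a*x^2 - b*x} = sup_x {(y-b)*x - a*x^2}
FOC: (y - b) - 2a*x = 0 => x* = (y - b)/(2a)
x* = (-4.8162 - 6)/(2*3) = -1.8027
f*(-4.8162) = (y-b)^2/(4a) = (-4.8162 - 6)^2/(4*3)
= 116.9902/12 = 9.7492


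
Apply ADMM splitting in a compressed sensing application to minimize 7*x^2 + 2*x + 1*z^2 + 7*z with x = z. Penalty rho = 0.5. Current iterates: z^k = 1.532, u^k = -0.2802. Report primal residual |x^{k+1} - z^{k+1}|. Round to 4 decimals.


ADMM iteration with rho = 0.5, z^k = 1.532, u^k = -0.2802
Step 1: x-update.
Minimize 7*x^2 + 2*x + (0.5/2)*(x - 1.532 - 0.2802)^2
FOC: (2*7 + 0.5)*x = -2 + 0.5*(1.532 + 0.2802)
x^{k+1} = -0.0754
Step 2: z-update.
Minimize 1*z^2 + 7*z + (0.5/2)*(-0.0754 - z - 0.2802)^2
FOC: (2*1 + 0.5)*z = -7 + 0.5*(-0.0754 - 0.2802)
z^{k+1} = -2.8711
Step 3: u-update.
u^{k+1} = -0.2802 - 0.0754 + 2.8711 = 2.5155
Step 4: Primal residual = |-0.0754 + 2.8711| = 2.7957


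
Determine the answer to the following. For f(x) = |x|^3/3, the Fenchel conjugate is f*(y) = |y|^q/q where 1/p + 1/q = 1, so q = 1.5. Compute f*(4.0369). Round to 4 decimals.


The conjugate exponent q satisfies 1/p + 1/q = 1.
p = 3, so q = 3/(3 - 1) = 1.5
|y|^q = 4.0369^1.5 = 8.111
f*(4.0369) = 8.111 / 1.5 = 5.4073


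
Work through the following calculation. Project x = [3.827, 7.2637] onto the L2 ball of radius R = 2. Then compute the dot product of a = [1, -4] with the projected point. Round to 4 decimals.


Step 1: Compute ||x|| (intermediates to 6 decimals).
||x|| = sqrt(3.827^2 + 7.2637^2) = 8.210193
Step 2: Project.
Since ||x|| > R, scale = R/||x|| = 2/8.210193 = 0.2436, proj(x) = scale * x
proj(x) = [0.932257, 1.769437]
Step 3: Dot product.
a^T * proj(x) = 1*0.932257 - 4*1.769437 = -6.1455


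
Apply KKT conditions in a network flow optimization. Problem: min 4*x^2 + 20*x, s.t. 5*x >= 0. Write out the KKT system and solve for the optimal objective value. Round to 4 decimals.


Step 1: Try lambda = 0 (constraint inactive).
x_unc = -20/(2*4) = -2.5
Check: 5*-2.5 = -12.5 < 0 -- violated!
Step 2: Constraint must be active: 5*x = 0
x* = 0/5 = 0.0
lambda = (2*4*0.0 + 20)/5 = 4.0
Step 3: Compute optimal value.
f(x*) = 4*0.0^2 + 20*0.0 = 0.0


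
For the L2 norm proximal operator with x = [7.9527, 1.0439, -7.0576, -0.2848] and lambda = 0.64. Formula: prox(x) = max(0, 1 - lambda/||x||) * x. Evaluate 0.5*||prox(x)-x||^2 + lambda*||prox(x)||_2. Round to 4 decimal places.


Step 1: Compute ||x||.
||x|| = 10.6877
Step 2: Compute scaling factor.
scale = max(0, 1 - 0.64/10.6877) = 0.9401
Step 3: prox(x) = [7.4765, 0.9814, -6.635, -0.2677]
||prox(x)|| = 10.0477
Step 4: Proximal objective.
0.5*||prox-x||^2 = 0.2048
lambda*||prox|| = 6.4305
Total = 6.6353


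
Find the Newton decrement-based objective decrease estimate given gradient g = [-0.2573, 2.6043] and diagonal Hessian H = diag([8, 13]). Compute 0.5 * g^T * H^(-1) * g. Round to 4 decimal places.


Step 1: H is diagonal, so H^(-1) * g = [-0.0322, 0.2003].
Step 2: g^T H^(-1) g = sum_i g_i^2 / H_ii
  = (-0.2573)^2/8 + (2.6043)^2/13
  = 0.0083 + 0.5217 = 0.53
Step 3: Objective decrease = 0.5 * g^T H^(-1) g = 0.265


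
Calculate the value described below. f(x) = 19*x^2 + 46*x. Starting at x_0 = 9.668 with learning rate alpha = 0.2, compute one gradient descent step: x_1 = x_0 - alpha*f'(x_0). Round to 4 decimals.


We compute the gradient at x_0 and apply the update.
f'(x) = 38*x + 46
f'(9.668) = 38*9.668 + 46 = 413.384
x_1 = 9.668 - 0.2*413.384 = -73.0088


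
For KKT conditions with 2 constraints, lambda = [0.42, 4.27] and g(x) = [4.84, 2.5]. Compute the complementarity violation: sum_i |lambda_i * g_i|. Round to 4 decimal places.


KKT complementary slackness check:
lambda_1 * g_1 = 0.42 * 4.84 = 2.0328
lambda_2 * g_2 = 4.27 * 2.5 = 10.675
Total violation = 2.0328 + 10.675 = 12.7078


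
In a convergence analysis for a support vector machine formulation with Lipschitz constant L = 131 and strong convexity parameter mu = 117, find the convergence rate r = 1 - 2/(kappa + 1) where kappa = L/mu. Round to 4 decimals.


Step 1: Compute the condition number.
kappa = L/mu = 131/117 = 1.1197
Step 2: Compute the convergence rate.
r = 1 - 2/(kappa + 1) = 1 - 2*mu/(L + mu) = (L - mu)/(L + mu) = 14/248 = 0.0565


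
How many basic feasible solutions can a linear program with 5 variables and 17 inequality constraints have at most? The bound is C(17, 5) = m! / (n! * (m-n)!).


Each vertex corresponds to some choice of n active constraints out of m, so the number of vertices is at most C(m, n) = m! / (n!(m-n)!).
m = 17, n = 5
Numerator: 17 * 16 * 15 * 14 * 13
Denominator: 5! = 120
C(17, 5) = 6188


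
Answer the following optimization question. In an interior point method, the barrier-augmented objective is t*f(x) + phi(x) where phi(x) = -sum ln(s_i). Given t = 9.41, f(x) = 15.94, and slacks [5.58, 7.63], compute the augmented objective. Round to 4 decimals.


Step 1: Compute log-barrier.
ln values: [1.7192, 2.0321]
phi = -(1.7192 + 2.0321) = -3.7513
Step 2: Compute augmented objective.
t*f(x) = 9.41*15.94 = 149.9954
Total = 149.9954 - 3.7513 = 146.2441


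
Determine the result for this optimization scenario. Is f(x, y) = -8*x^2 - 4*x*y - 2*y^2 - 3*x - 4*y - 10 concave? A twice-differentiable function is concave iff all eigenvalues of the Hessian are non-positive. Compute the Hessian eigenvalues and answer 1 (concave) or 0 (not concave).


The Hessian of f(x,y) = -8*x^2 - 4*x*y - 2*y^2 - 3*x - 4*y - 10 is:
H = [[-16, -4], [-4, -4]]
Trace = -16 - 4 = -20
Determinant = -16*-4 - (-4)^2 = 48
Discriminant = (-20)^2 - 4*48 = 208.0
Eigenvalues: lambda_1 = -17.2111, lambda_2 = -2.7889
The function is concave.

1


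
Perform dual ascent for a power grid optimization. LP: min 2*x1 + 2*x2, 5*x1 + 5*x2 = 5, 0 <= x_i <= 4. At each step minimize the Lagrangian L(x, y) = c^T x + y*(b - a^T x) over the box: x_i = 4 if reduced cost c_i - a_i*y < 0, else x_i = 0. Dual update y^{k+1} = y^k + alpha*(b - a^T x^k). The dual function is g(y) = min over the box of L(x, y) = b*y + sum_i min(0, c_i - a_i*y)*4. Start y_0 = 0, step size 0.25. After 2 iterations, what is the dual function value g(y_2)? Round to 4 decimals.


Dual ascent for LP: min 2*x1 + 2*x2, 5*x1 + 5*x2 = 5, 0 <= x_i <= 4
Step 1: y^k = 0.0, reduced costs: (2.0, 2.0)
  x^k = (0.0, 0.0), subgradient = b - a^T x = 5.0
  y^{k+1} = 0.0 + 0.25*5.0 = 1.25
Step 2: y^k = 1.25, reduced costs: (-4.25, -4.25)
  x^k = (4.0, 4.0), subgradient = b - a^T x = -35.0
  y^{k+1} = 1.25 + 0.25*-35.0 = -7.5
Dual objective at y_2 = -7.5: reduced costs (39.5, 39.5), box minimizer x = (0.0, 0.0)
g(y_2) = b*y + (c1 - a1*y)*x1 + (c2 - a2*y)*x2 = 5*(-7.5) + 39.5*0.0 + 39.5*0.0 = -37.5 + 0.0 + 0.0 = -37.5


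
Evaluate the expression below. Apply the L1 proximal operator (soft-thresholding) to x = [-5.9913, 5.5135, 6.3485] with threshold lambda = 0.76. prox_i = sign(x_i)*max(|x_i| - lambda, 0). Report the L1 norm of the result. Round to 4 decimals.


Soft-thresholding with lambda = 0.76:
prox(-5.9913) = sign(-5.9913)*max(|-5.9913| - 0.76, 0) = -5.2313
prox(5.5135) = sign(5.5135)*max(|5.5135| - 0.76, 0) = 4.7535
prox(6.3485) = sign(6.3485)*max(|6.3485| - 0.76, 0) = 5.5885
prox(x) = [-5.2313, 4.7535, 5.5885]
||prox(x)||_1 = 5.2313 + 4.7535 + 5.5885 = 15.5733


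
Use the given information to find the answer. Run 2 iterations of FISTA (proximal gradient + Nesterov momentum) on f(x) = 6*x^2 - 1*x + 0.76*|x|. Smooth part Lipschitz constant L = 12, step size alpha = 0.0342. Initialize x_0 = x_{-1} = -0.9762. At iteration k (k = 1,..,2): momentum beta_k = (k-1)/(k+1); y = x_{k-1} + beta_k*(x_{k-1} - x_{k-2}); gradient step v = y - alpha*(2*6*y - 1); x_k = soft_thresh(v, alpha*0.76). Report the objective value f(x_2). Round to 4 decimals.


FISTA on f(x) = 6*x^2 - 1*x + 0.76*|x|
L = 12, alpha = 0.0342
Iteration 1: beta = 0.0, y = -0.9762 + 0.0*(-0.9762 + 0.9762) = -0.9762
  grad(y) = -12.7144, v = y - alpha*grad = -0.5414
  prox(v) = soft_thresh(-0.5414, 0.026) = -0.5154
Iteration 2: beta = 0.3333, y = -0.5154 + 0.3333*(-0.5154 + 0.9762) = -0.3618
  grad(y) = -5.3412, v = y - alpha*grad = -0.1791
  prox(v) = soft_thresh(-0.1791, 0.026) = -0.1531
f(x_2) = 6*(-0.1531)^2 - 1*(-0.1531) + 0.76*|-0.1531| = 0.4101


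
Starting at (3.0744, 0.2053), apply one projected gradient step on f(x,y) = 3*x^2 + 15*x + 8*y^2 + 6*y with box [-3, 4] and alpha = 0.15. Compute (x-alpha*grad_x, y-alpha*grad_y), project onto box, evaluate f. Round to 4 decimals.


Step 1: Compute gradient at (3.0744, 0.2053).
grad_x = 2*3*3.0744 + 15 = 33.4464
grad_y = 2*8*0.2053 + 6 = 9.2848
Step 2: Gradient step.
x_raw = 3.0744 - 0.15*33.4464 = -1.9426
y_raw = 0.2053 - 0.15*9.2848 = -1.1874
Step 3: Project onto [-3, 4].
x_proj = clip(-1.9426) = -1.9426
y_proj = clip(-1.1874) = -1.1874
Step 4: Evaluate f.
f(-1.9426, -1.1874) = -13.6626


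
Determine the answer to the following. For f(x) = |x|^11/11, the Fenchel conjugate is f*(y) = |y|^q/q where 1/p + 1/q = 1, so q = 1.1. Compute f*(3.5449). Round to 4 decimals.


The conjugate exponent q satisfies 1/p + 1/q = 1.
p = 11, so q = 11/(11 - 1) = 1.1
|y|^q = 3.5449^1.1 = 4.0231
f*(3.5449) = 4.0231 / 1.1 = 3.6574


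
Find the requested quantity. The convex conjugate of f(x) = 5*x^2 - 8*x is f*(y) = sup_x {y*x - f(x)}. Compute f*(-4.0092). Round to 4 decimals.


f*(y) = sup_x {y*x - a*x^2 - b*x} = sup_x {(y-b)*x - a*x^2}
FOC: (y - b) - 2a*x = 0 => x* = (y - b)/(2a)
x* = (-4.0092 + 8)/(2*5) = 0.3991
f*(-4.0092) = (y-b)^2/(4a) = (-4.0092 + 8)^2/(4*5)
= 15.9265/20 = 0.7963


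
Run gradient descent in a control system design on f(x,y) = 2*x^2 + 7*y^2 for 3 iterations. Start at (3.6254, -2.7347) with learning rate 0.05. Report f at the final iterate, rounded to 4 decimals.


Gradient descent on f(x,y) = 2*x^2 + 7*y^2.
Starting point: (3.6254, -2.7347), alpha = 0.05
Step 1: grad_x = 2*2*3.6254 = 14.5016, grad_y = 2*7*-2.7347 = -38.2858
  x_1 = 3.6254 - 0.05*14.5016 = 2.9003
  y_1 = -2.7347 - 0.05*-38.2858 = -0.8204
Step 2: grad_x = 2*2*2.9003 = 11.6013, grad_y = 2*7*-0.8204 = -11.4857
  x_2 = 2.9003 - 0.05*11.6013 = 2.3203
  y_2 = -0.8204 - 0.05*-11.4857 = -0.2461
Step 3: grad_x = 2*2*2.3203 = 9.281, grad_y = 2*7*-0.2461 = -3.4457
  x_3 = 2.3203 - 0.05*9.281 = 1.8562
  y_3 = -0.2461 - 0.05*-3.4457 = -0.0738
f(1.8562, -0.0738) = 2*1.8562^2 + 7*(-0.0738)^2 = 6.9292


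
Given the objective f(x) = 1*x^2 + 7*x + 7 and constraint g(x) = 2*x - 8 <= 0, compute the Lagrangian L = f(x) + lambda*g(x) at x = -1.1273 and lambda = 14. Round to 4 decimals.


Step 1: Evaluate f(x).
f(-1.1273) = 1*(-1.1273)^2 + 7*(-1.1273) + 7 = 0.3797
Step 2: Evaluate g(x).
g(-1.1273) = 2*-1.1273 - 8 = -10.2546
Step 3: Compute Lagrangian.
L = 0.3797 + 14*-10.2546 = -143.1847


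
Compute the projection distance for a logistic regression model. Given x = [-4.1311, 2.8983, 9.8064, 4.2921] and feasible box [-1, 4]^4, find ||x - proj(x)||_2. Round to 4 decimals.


Project each component onto [-1, 4].
clip(-4.1311) = -1.0, clip(2.8983) = 2.8983, clip(9.8064) = 4.0, clip(4.2921) = 4.0
Projection = [-1.0, 2.8983, 4.0, 4.0]
Squared diffs: [9.8038, 0.0, 33.7143, 0.0853]
Distance = sqrt(43.6034) = 6.6033


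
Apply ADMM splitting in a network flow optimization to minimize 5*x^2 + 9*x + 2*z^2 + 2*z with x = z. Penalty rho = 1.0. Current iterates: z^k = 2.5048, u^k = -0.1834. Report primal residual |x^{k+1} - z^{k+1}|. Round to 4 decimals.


ADMM iteration with rho = 1.0, z^k = 2.5048, u^k = -0.1834
Step 1: x-update.
Minimize 5*x^2 + 9*x + (1.0/2)*(x - 2.5048 - 0.1834)^2
FOC: (2*5 + 1.0)*x = -9 + 1.0*(2.5048 + 0.1834)
x^{k+1} = -0.5738
Step 2: z-update.
Minimize 2*z^2 + 2*z + (1.0/2)*(-0.5738 - z - 0.1834)^2
FOC: (2*2 + 1.0)*z = -2 + 1.0*(-0.5738 - 0.1834)
z^{k+1} = -0.5514
Step 3: u-update.
u^{k+1} = -0.1834 - 0.5738 + 0.5514 = -0.2058
Step 4: Primal residual = |-0.5738 + 0.5514| = 0.0224


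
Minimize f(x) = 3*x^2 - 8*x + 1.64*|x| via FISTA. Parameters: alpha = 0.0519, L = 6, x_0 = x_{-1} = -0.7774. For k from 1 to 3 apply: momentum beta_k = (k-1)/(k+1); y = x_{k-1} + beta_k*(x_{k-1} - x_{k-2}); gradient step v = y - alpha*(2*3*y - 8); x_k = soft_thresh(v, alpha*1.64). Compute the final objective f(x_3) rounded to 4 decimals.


FISTA on f(x) = 3*x^2 - 8*x + 1.64*|x|
L = 6, alpha = 0.0519
Iteration 1: beta = 0.0, y = -0.7774 + 0.0*(-0.7774 + 0.7774) = -0.7774
  grad(y) = -12.6644, v = y - alpha*grad = -0.1201
  prox(v) = soft_thresh(-0.1201, 0.0851) = -0.035
Iteration 2: beta = 0.3333, y = -0.035 + 0.3333*(-0.035 + 0.7774) = 0.2125
  grad(y) = -6.7252, v = y - alpha*grad = 0.5615
  prox(v) = soft_thresh(0.5615, 0.0851) = 0.4764
Iteration 3: beta = 0.5, y = 0.4764 + 0.5*(0.4764 + 0.035) = 0.7321
  grad(y) = -3.6075, v = y - alpha*grad = 0.9193
  prox(v) = soft_thresh(0.9193, 0.0851) = 0.8342
f(x_3) = 3*0.8342^2 - 8*0.8342 + 1.64*|0.8342| = -3.2178


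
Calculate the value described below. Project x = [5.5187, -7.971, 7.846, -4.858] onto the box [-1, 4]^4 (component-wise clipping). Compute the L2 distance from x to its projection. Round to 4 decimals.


Project each component onto [-1, 4].
clip(5.5187) = 4.0, clip(-7.971) = -1.0, clip(7.846) = 4.0, clip(-4.858) = -1.0
Projection = [4.0, -1.0, 4.0, -1.0]
Squared diffs: [2.3064, 48.5948, 14.7917, 14.8842]
Distance = sqrt(80.5771) = 8.9765


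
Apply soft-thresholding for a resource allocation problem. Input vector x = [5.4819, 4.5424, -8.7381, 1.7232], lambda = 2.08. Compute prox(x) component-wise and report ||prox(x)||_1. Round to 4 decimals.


Soft-thresholding with lambda = 2.08:
prox(5.4819) = sign(5.4819)*max(|5.4819| - 2.08, 0) = 3.4019
prox(4.5424) = sign(4.5424)*max(|4.5424| - 2.08, 0) = 2.4624
prox(-8.7381) = sign(-8.7381)*max(|-8.7381| - 2.08, 0) = -6.6581
prox(1.7232) = sign(1.7232)*max(|1.7232| - 2.08, 0) = 0.0
prox(x) = [3.4019, 2.4624, -6.6581, 0.0]
||prox(x)||_1 = 3.4019 + 2.4624 + 6.6581 + 0.0 = 12.5224


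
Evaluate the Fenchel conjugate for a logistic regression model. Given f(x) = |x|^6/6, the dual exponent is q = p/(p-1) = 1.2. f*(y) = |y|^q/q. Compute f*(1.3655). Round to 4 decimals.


The conjugate exponent q satisfies 1/p + 1/q = 1.
p = 6, so q = 6/(6 - 1) = 1.2
|y|^q = 1.3655^1.2 = 1.4533
f*(1.3655) = 1.4533 / 1.2 = 1.2111


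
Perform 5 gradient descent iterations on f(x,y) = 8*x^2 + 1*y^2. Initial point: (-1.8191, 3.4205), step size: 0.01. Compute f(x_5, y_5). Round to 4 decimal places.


Gradient descent on f(x,y) = 8*x^2 + 1*y^2.
Starting point: (-1.8191, 3.4205), alpha = 0.01
Step 1: grad_x = 2*8*-1.8191 = -29.1056, grad_y = 2*1*3.4205 = 6.841
  x_1 = -1.8191 - 0.01*-29.1056 = -1.528
  y_1 = 3.4205 - 0.01*6.841 = 3.3521
Step 2: grad_x = 2*8*-1.528 = -24.4487, grad_y = 2*1*3.3521 = 6.7042
  x_2 = -1.528 - 0.01*-24.4487 = -1.2836
  y_2 = 3.3521 - 0.01*6.7042 = 3.285
Step 3: grad_x = 2*8*-1.2836 = -20.5369, grad_y = 2*1*3.285 = 6.5701
  x_3 = -1.2836 - 0.01*-20.5369 = -1.0782
  y_3 = 3.285 - 0.01*6.5701 = 3.2193
Step 4: grad_x = 2*8*-1.0782 = -17.251, grad_y = 2*1*3.2193 = 6.4387
  x_4 = -1.0782 - 0.01*-17.251 = -0.9057
  y_4 = 3.2193 - 0.01*6.4387 = 3.155
Step 5: grad_x = 2*8*-0.9057 = -14.4908, grad_y = 2*1*3.155 = 6.3099
  x_5 = -0.9057 - 0.01*-14.4908 = -0.7608
  y_5 = 3.155 - 0.01*6.3099 = 3.0919
f(-0.7608, 3.0919) = 8*(-0.7608)^2 + 1*3.0919^2 = 14.1898


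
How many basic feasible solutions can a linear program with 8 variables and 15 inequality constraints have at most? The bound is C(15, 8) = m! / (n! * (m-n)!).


Each vertex corresponds to some choice of n active constraints out of m, so the number of vertices is at most C(m, n) = m! / (n!(m-n)!).
m = 15, n = 8
Numerator: 15 * 14 * 13 * 12 * 11 * 10 * 9 * 8
Denominator: 8! = 40320
C(15, 8) = 6435


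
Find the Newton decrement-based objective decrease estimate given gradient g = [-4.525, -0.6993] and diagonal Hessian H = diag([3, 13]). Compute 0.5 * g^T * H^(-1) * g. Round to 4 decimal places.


Step 1: H is diagonal, so H^(-1) * g = [-1.5083, -0.0538].
Step 2: g^T H^(-1) g = sum_i g_i^2 / H_ii
  = (-4.525)^2/3 + (-0.6993)^2/13
  = 6.8252 + 0.0376 = 6.8628
Step 3: Objective decrease = 0.5 * g^T H^(-1) g = 3.4314


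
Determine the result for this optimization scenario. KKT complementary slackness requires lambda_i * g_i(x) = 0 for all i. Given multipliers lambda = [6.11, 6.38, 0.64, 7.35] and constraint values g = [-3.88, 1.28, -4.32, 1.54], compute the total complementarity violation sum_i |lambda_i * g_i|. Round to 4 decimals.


KKT complementary slackness check:
lambda_1 * g_1 = 6.11 * -3.88 = -23.7068
lambda_2 * g_2 = 6.38 * 1.28 = 8.1664
lambda_3 * g_3 = 0.64 * -4.32 = -2.7648
lambda_4 * g_4 = 7.35 * 1.54 = 11.319
Total violation = 23.7068 + 8.1664 + 2.7648 + 11.319 = 45.957


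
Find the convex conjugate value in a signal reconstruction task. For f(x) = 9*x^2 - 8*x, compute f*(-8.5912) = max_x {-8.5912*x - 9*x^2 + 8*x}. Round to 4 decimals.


f*(y) = sup_x {y*x - a*x^2 - b*x} = sup_x {(y-b)*x - a*x^2}
FOC: (y - b) - 2a*x = 0 => x* = (y - b)/(2a)
x* = (-8.5912 + 8)/(2*9) = -0.0328
f*(-8.5912) = (y-b)^2/(4a) = (-8.5912 + 8)^2/(4*9)
= 0.3495/36 = 0.0097


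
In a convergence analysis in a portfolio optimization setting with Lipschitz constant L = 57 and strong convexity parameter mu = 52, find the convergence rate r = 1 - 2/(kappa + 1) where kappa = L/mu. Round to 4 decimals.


Step 1: Compute the condition number.
kappa = L/mu = 57/52 = 1.0962
Step 2: Compute the convergence rate.
r = 1 - 2/(kappa + 1) = 1 - 2*mu/(L + mu) = (L - mu)/(L + mu) = 5/109 = 0.0459


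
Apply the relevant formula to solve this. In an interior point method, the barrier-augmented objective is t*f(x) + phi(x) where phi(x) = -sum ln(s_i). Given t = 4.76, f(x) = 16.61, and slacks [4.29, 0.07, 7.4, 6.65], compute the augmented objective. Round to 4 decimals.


Step 1: Compute log-barrier.
ln values: [1.4563, -2.6593, 2.0015, 1.8946]
phi = -(1.4563 - 2.6593 + 2.0015 + 1.8946) = -2.6931
Step 2: Compute augmented objective.
t*f(x) = 4.76*16.61 = 79.0636
Total = 79.0636 - 2.6931 = 76.3705


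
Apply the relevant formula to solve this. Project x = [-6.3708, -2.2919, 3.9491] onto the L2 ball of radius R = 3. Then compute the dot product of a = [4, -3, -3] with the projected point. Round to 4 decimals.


Step 1: Compute ||x|| (intermediates to 6 decimals).
||x|| = sqrt((-6.3708)^2 + (-2.2919)^2 + 3.9491^2) = 7.838067
Step 2: Project.
Since ||x|| > R, scale = R/||x|| = 3/7.838067 = 0.382747, proj(x) = scale * x
proj(x) = [-2.438405, -0.877218, 1.511506]
Step 3: Dot product.
a^T * proj(x) = 4*(-2.438405) - 3*(-0.877218) - 3*1.511506 = -11.6565


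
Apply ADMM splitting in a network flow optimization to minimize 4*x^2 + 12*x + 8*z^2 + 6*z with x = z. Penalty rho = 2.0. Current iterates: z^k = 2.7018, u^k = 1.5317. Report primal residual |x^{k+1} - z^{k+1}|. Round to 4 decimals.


ADMM iteration with rho = 2.0, z^k = 2.7018, u^k = 1.5317
Step 1: x-update.
Minimize 4*x^2 + 12*x + (2.0/2)*(x - 2.7018 + 1.5317)^2
FOC: (2*4 + 2.0)*x = -12 + 2.0*(2.7018 - 1.5317)
x^{k+1} = -0.966
Step 2: z-update.
Minimize 8*z^2 + 6*z + (2.0/2)*(-0.966 - z + 1.5317)^2
FOC: (2*8 + 2.0)*z = -6 + 2.0*(-0.966 + 1.5317)
z^{k+1} = -0.2705
Step 3: u-update.
u^{k+1} = 1.5317 - 0.966 + 0.2705 = 0.8362
Step 4: Primal residual = |-0.966 + 0.2705| = 0.6955


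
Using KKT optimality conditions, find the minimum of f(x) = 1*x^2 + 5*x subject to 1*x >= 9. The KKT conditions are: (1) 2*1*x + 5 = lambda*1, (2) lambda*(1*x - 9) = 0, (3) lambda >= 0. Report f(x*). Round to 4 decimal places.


Step 1: Try lambda = 0 (constraint inactive).
x_unc = -5/(2*1) = -2.5
Check: 1*-2.5 = -2.5 < 9 -- violated!
Step 2: Constraint must be active: 1*x = 9
x* = 9/1 = 9.0
lambda = (2*1*9.0 + 5)/1 = 23.0
Step 3: Compute optimal value.
f(x*) = 1*9.0^2 + 5*9.0 = 126.0


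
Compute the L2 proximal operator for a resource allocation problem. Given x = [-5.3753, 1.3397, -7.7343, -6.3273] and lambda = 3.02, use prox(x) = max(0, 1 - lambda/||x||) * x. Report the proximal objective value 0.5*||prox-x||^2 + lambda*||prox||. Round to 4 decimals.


Step 1: Compute ||x||.
||x|| = 11.4255
Step 2: Compute scaling factor.
scale = max(0, 1 - 3.02/11.4255) = 0.7357
Step 3: prox(x) = [-3.9545, 0.9856, -5.69, -4.6549]
||prox(x)|| = 8.4055
Step 4: Proximal objective.
0.5*||prox-x||^2 = 4.5602
lambda*||prox|| = 25.3846
Total = 29.9449


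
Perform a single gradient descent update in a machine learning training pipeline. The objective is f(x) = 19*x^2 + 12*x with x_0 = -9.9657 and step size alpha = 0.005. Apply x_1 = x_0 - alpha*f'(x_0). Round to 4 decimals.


We compute the gradient at x_0 and apply the update.
f'(x) = 38*x + 12
f'(-9.9657) = 38*-9.9657 + 12 = -366.6966
x_1 = -9.9657 - 0.005*-366.6966 = -8.1322


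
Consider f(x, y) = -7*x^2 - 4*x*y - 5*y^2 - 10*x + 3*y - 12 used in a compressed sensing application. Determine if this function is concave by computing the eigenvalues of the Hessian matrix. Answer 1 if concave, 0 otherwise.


The Hessian of f(x,y) = -7*x^2 - 4*x*y - 5*y^2 - 10*x + 3*y - 12 is:
H = [[-14, -4], [-4, -10]]
Trace = -14 - 10 = -24
Determinant = -14*-10 - (-4)^2 = 124
Discriminant = (-24)^2 - 4*124 = 80.0
Eigenvalues: lambda_1 = -16.4721, lambda_2 = -7.5279
The function is concave.

1


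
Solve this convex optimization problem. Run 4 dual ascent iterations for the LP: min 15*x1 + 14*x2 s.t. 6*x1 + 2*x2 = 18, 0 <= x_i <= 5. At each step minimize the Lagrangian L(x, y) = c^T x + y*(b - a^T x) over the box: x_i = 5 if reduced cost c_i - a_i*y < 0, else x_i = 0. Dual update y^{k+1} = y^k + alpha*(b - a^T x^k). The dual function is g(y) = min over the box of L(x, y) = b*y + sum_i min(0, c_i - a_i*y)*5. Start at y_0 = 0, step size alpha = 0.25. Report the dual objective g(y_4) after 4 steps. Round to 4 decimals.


Dual ascent for LP: min 15*x1 + 14*x2, 6*x1 + 2*x2 = 18, 0 <= x_i <= 5
Step 1: y^k = 0.0, reduced costs: (15.0, 14.0)
  x^k = (0.0, 0.0), subgradient = b - a^T x = 18.0
  y^{k+1} = 0.0 + 0.25*18.0 = 4.5
Step 2: y^k = 4.5, reduced costs: (-12.0, 5.0)
  x^k = (5.0, 0.0), subgradient = b - a^T x = -12.0
  y^{k+1} = 4.5 + 0.25*-12.0 = 1.5
Step 3: y^k = 1.5, reduced costs: (6.0, 11.0)
  x^k = (0.0, 0.0), subgradient = b - a^T x = 18.0
  y^{k+1} = 1.5 + 0.25*18.0 = 6.0
Step 4: y^k = 6.0, reduced costs: (-21.0, 2.0)
  x^k = (5.0, 0.0), subgradient = b - a^T x = -12.0
  y^{k+1} = 6.0 + 0.25*-12.0 = 3.0
Dual objective at y_4 = 3.0: reduced costs (-3.0, 8.0), box minimizer x = (5.0, 0.0)
g(y_4) = b*y + (c1 - a1*y)*x1 + (c2 - a2*y)*x2 = 18*3.0 + (-3.0)*5.0 + 8.0*0.0 = 54.0 - 15.0 + 0.0 = 39.0


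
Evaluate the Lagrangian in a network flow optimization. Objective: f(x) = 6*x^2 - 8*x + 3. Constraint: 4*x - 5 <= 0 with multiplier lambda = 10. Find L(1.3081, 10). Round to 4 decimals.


Step 1: Evaluate f(x).
f(1.3081) = 6*1.3081^2 - 8*1.3081 + 3 = 2.802
Step 2: Evaluate g(x).
g(1.3081) = 4*1.3081 - 5 = 0.2324
Step 3: Compute Lagrangian.
L = 2.802 + 10*0.2324 = 5.126


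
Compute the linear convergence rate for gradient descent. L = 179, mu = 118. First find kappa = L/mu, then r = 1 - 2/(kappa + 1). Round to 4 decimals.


Step 1: Compute the condition number.
kappa = L/mu = 179/118 = 1.5169
Step 2: Compute the convergence rate.
r = 1 - 2/(kappa + 1) = 1 - 2*mu/(L + mu) = (L - mu)/(L + mu) = 61/297 = 0.2054


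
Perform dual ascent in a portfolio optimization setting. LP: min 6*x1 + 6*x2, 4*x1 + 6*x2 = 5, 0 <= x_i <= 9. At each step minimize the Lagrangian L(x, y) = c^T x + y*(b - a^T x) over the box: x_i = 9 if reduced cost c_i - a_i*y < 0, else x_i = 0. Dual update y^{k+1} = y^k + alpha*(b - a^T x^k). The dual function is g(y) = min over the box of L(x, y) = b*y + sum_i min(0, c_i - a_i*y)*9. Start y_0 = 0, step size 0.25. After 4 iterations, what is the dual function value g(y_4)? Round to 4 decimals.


Dual ascent for LP: min 6*x1 + 6*x2, 4*x1 + 6*x2 = 5, 0 <= x_i <= 9
Step 1: y^k = 0.0, reduced costs: (6.0, 6.0)
  x^k = (0.0, 0.0), subgradient = b - a^T x = 5.0
  y^{k+1} = 0.0 + 0.25*5.0 = 1.25
Step 2: y^k = 1.25, reduced costs: (1.0, -1.5)
  x^k = (0.0, 9.0), subgradient = b - a^T x = -49.0
  y^{k+1} = 1.25 + 0.25*-49.0 = -11.0
Step 3: y^k = -11.0, reduced costs: (50.0, 72.0)
  x^k = (0.0, 0.0), subgradient = b - a^T x = 5.0
  y^{k+1} = -11.0 + 0.25*5.0 = -9.75
Step 4: y^k = -9.75, reduced costs: (45.0, 64.5)
  x^k = (0.0, 0.0), subgradient = b - a^T x = 5.0
  y^{k+1} = -9.75 + 0.25*5.0 = -8.5
Dual objective at y_4 = -8.5: reduced costs (40.0, 57.0), box minimizer x = (0.0, 0.0)
g(y_4) = b*y + (c1 - a1*y)*x1 + (c2 - a2*y)*x2 = 5*(-8.5) + 40.0*0.0 + 57.0*0.0 = -42.5 + 0.0 + 0.0 = -42.5


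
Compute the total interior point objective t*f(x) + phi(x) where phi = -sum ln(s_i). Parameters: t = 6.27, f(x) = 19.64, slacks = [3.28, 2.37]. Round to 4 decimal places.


Step 1: Compute log-barrier.
ln values: [1.1878, 0.8629]
phi = -(1.1878 + 0.8629) = -2.0507
Step 2: Compute augmented objective.
t*f(x) = 6.27*19.64 = 123.1428
Total = 123.1428 - 2.0507 = 121.0921


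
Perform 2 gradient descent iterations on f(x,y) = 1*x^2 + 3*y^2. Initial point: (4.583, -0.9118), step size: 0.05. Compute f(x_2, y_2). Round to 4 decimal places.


Gradient descent on f(x,y) = 1*x^2 + 3*y^2.
Starting point: (4.583, -0.9118), alpha = 0.05
Step 1: grad_x = 2*1*4.583 = 9.166, grad_y = 2*3*-0.9118 = -5.4708
  x_1 = 4.583 - 0.05*9.166 = 4.1247
  y_1 = -0.9118 - 0.05*-5.4708 = -0.6383
Step 2: grad_x = 2*1*4.1247 = 8.2494, grad_y = 2*3*-0.6383 = -3.8296
  x_2 = 4.1247 - 0.05*8.2494 = 3.7122
  y_2 = -0.6383 - 0.05*-3.8296 = -0.4468
f(3.7122, -0.4468) = 1*3.7122^2 + 3*(-0.4468)^2 = 14.3795


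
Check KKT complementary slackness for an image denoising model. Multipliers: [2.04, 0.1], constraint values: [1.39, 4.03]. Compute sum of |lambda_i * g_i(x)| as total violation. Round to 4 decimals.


KKT complementary slackness check:
lambda_1 * g_1 = 2.04 * 1.39 = 2.8356
lambda_2 * g_2 = 0.1 * 4.03 = 0.403
Total violation = 2.8356 + 0.403 = 3.2386


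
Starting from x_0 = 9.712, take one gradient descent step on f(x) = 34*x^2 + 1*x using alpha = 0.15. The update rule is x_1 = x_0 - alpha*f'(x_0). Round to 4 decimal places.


We compute the gradient at x_0 and apply the update.
f'(x) = 68*x + 1
f'(9.712) = 68*9.712 + 1 = 661.416
x_1 = 9.712 - 0.15*661.416 = -89.5004


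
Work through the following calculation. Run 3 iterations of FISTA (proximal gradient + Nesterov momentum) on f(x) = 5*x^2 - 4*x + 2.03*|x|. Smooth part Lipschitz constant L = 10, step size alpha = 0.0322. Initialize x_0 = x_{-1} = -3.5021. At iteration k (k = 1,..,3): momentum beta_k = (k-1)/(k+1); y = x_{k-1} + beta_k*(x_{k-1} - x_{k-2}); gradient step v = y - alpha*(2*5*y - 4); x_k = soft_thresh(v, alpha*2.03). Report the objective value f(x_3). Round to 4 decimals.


FISTA on f(x) = 5*x^2 - 4*x + 2.03*|x|
L = 10, alpha = 0.0322
Iteration 1: beta = 0.0, y = -3.5021 + 0.0*(-3.5021 + 3.5021) = -3.5021
  grad(y) = -39.021, v = y - alpha*grad = -2.2456
  prox(v) = soft_thresh(-2.2456, 0.0654) = -2.1803
Iteration 2: beta = 0.3333, y = -2.1803 + 0.3333*(-2.1803 + 3.5021) = -1.7396
  grad(y) = -21.3964, v = y - alpha*grad = -1.0507
  prox(v) = soft_thresh(-1.0507, 0.0654) = -0.9853
Iteration 3: beta = 0.5, y = -0.9853 + 0.5*(-0.9853 + 2.1803) = -0.3878
  grad(y) = -7.8784, v = y - alpha*grad = -0.1342
  prox(v) = soft_thresh(-0.1342, 0.0654) = -0.0688
f(x_3) = 5*(-0.0688)^2 - 4*(-0.0688) + 2.03*|-0.0688| = 0.4385


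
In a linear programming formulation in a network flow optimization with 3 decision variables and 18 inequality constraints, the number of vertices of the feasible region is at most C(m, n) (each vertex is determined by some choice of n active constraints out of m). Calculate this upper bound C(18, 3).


Each vertex corresponds to some choice of n active constraints out of m, so the number of vertices is at most C(m, n) = m! / (n!(m-n)!).
m = 18, n = 3
Numerator: 18 * 17 * 16
Denominator: 3! = 6
C(18, 3) = 816


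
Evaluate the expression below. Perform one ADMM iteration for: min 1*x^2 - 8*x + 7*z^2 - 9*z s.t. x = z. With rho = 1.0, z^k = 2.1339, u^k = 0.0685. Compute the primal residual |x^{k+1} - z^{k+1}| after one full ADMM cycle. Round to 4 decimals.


ADMM iteration with rho = 1.0, z^k = 2.1339, u^k = 0.0685
Step 1: x-update.
Minimize 1*x^2 - 8*x + (1.0/2)*(x - 2.1339 + 0.0685)^2
FOC: (2*1 + 1.0)*x = 8 + 1.0*(2.1339 - 0.0685)
x^{k+1} = 3.3551
Step 2: z-update.
Minimize 7*z^2 - 9*z + (1.0/2)*(3.3551 - z + 0.0685)^2
FOC: (2*7 + 1.0)*z = 9 + 1.0*(3.3551 + 0.0685)
z^{k+1} = 0.8282
Step 3: u-update.
u^{k+1} = 0.0685 + 3.3551 - 0.8282 = 2.5954
Step 4: Primal residual = |3.3551 - 0.8282| = 2.5269


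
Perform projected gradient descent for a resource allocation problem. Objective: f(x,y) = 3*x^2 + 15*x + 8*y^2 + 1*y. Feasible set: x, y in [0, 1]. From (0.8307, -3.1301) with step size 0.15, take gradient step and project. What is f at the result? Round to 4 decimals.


Step 1: Compute gradient at (0.8307, -3.1301).
grad_x = 2*3*0.8307 + 15 = 19.9842
grad_y = 2*8*-3.1301 + 1 = -49.0816
Step 2: Gradient step.
x_raw = 0.8307 - 0.15*19.9842 = -2.1669
y_raw = -3.1301 - 0.15*-49.0816 = 4.2321
Step 3: Project onto [0, 1].
x_proj = clip(-2.1669) = 0.0
y_proj = clip(4.2321) = 1.0
Step 4: Evaluate f.
f(0.0, 1.0) = 9.0


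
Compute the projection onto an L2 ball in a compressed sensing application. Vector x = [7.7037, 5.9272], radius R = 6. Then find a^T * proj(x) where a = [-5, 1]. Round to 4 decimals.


Step 1: Compute ||x|| (intermediates to 6 decimals).
||x|| = sqrt(7.7037^2 + 5.9272^2) = 9.720015
Step 2: Project.
Since ||x|| > R, scale = R/||x|| = 6/9.720015 = 0.617283, proj(x) = scale * x
proj(x) = [4.755363, 3.65876]
Step 3: Dot product.
a^T * proj(x) = -5*4.755363 + 1*3.65876 = -20.1181


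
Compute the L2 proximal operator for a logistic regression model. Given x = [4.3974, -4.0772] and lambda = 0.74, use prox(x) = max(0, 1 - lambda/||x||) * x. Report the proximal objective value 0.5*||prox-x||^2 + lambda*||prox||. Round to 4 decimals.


Step 1: Compute ||x||.
||x|| = 5.9967
Step 2: Compute scaling factor.
scale = max(0, 1 - 0.74/5.9967) = 0.8766
Step 3: prox(x) = [3.8548, -3.5741]
||prox(x)|| = 5.2567
Step 4: Proximal objective.
0.5*||prox-x||^2 = 0.2738
lambda*||prox|| = 3.89
Total = 4.1638


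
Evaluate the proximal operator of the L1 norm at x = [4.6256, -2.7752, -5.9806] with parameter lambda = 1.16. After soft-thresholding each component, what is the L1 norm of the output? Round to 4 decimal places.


Soft-thresholding with lambda = 1.16:
prox(4.6256) = sign(4.6256)*max(|4.6256| - 1.16, 0) = 3.4656
prox(-2.7752) = sign(-2.7752)*max(|-2.7752| - 1.16, 0) = -1.6152
prox(-5.9806) = sign(-5.9806)*max(|-5.9806| - 1.16, 0) = -4.8206
prox(x) = [3.4656, -1.6152, -4.8206]
||prox(x)||_1 = 3.4656 + 1.6152 + 4.8206 = 9.9014


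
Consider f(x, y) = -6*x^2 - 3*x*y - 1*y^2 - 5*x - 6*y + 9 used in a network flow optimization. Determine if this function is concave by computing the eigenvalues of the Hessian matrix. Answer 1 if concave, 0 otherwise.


The Hessian of f(x,y) = -6*x^2 - 3*x*y - 1*y^2 - 5*x - 6*y + 9 is:
H = [[-12, -3], [-3, -2]]
Trace = -12 - 2 = -14
Determinant = -12*-2 - (-3)^2 = 15
Discriminant = (-14)^2 - 4*15 = 136.0
Eigenvalues: lambda_1 = -12.831, lambda_2 = -1.169
The function is concave.

1


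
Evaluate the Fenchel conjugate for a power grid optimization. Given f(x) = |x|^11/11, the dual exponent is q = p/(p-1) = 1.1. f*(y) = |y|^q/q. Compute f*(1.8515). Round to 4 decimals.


The conjugate exponent q satisfies 1/p + 1/q = 1.
p = 11, so q = 11/(11 - 1) = 1.1
|y|^q = 1.8515^1.1 = 1.9691
f*(1.8515) = 1.9691 / 1.1 = 1.7901


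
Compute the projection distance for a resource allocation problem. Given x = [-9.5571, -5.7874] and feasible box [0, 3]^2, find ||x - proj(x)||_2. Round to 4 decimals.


Project each component onto [0, 3].
clip(-9.5571) = 0.0, clip(-5.7874) = 0.0
Projection = [0.0, 0.0]
Squared diffs: [91.3382, 33.494]
Distance = sqrt(124.8322) = 11.1728


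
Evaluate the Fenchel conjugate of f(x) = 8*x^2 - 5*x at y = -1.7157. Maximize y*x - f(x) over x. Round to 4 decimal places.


f*(y) = sup_x {y*x - a*x^2 - b*x} = sup_x {(y-b)*x - a*x^2}
FOC: (y - b) - 2a*x = 0 => x* = (y - b)/(2a)
x* = (-1.7157 + 5)/(2*8) = 0.2053
f*(-1.7157) = (y-b)^2/(4a) = (-1.7157 + 5)^2/(4*8)
= 10.7866/32 = 0.3371


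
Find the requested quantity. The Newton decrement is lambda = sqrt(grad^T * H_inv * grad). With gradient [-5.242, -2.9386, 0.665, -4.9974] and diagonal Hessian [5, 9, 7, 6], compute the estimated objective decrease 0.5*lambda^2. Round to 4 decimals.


Step 1: H is diagonal, so H^(-1) * g = [-1.0484, -0.3265, 0.095, -0.8329].
Step 2: g^T H^(-1) g = sum_i g_i^2 / H_ii
  = (-5.242)^2/5 + (-2.9386)^2/9 + (0.665)^2/7 + (-4.9974)^2/6
  = 5.4957 + 0.9595 + 0.0632 + 4.1623 = 10.6807
Step 3: Objective decrease = 0.5 * g^T H^(-1) g = 5.3404


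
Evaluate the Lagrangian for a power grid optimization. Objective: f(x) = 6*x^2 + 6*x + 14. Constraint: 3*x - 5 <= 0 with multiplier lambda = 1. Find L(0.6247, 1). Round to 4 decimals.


Step 1: Evaluate f(x).
f(0.6247) = 6*0.6247^2 + 6*0.6247 + 14 = 20.0897
Step 2: Evaluate g(x).
g(0.6247) = 3*0.6247 - 5 = -3.1259
Step 3: Compute Lagrangian.
L = 20.0897 + 1*-3.1259 = 16.9638


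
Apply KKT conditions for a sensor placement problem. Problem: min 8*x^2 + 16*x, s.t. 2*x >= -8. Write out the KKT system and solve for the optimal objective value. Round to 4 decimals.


Step 1: Try lambda = 0 (constraint inactive).
Stationarity: 2*8*x + 16 = 0
x* = -16/(2*8) = -1.0
Check constraint: 2*-1.0 = -2.0 >= -8 -- satisfied.
Step 2: Compute optimal value.
f(x*) = 8*(-1.0)^2 + 16*(-1.0) = -8.0


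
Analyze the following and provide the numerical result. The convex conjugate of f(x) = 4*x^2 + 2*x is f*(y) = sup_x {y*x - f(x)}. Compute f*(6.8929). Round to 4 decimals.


f*(y) = sup_x {y*x - a*x^2 - b*x} = sup_x {(y-b)*x - a*x^2}
FOC: (y - b) - 2a*x = 0 => x* = (y - b)/(2a)
x* = (6.8929 - 2)/(2*4) = 0.6116
f*(6.8929) = (y-b)^2/(4a) = (6.8929 - 2)^2/(4*4)
= 23.9405/16 = 1.4963


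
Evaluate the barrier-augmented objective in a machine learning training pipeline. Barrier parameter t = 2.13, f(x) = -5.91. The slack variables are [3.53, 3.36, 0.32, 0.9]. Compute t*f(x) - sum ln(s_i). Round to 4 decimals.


Step 1: Compute log-barrier.
ln values: [1.2613, 1.2119, -1.1394, -0.1054]
phi = -(1.2613 + 1.2119 - 1.1394 - 0.1054) = -1.2284
Step 2: Compute augmented objective.
t*f(x) = 2.13*-5.91 = -12.5883
Total = -12.5883 - 1.2284 = -13.8167
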